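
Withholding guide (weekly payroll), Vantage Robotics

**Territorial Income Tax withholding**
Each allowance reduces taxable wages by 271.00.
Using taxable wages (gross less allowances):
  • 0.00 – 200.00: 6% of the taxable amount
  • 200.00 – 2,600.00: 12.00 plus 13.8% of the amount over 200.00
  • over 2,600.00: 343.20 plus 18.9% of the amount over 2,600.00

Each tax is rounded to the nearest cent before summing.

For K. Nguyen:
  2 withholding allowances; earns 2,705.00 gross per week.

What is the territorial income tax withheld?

282.89

Territorial Income Tax: taxable = 2,705.00 − 2×271.00 = 2,163.00
  12.00 + 13.8% × (2,163.00 − 200.00) = 12.00 + 13.8% × 1,963.00 = 282.89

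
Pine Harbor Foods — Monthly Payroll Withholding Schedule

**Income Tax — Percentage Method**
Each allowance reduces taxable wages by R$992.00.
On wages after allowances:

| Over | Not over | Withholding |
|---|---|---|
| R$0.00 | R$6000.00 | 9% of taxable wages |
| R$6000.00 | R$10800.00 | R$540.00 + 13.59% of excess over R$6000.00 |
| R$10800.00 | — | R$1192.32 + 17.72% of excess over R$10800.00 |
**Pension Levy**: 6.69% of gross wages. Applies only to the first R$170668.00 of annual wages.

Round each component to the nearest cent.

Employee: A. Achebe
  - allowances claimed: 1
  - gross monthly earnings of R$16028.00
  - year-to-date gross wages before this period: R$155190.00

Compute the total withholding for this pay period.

R$2978.42

Income Tax: taxable = R$16028.00 − 1×R$992.00 = R$15036.00
  R$1192.32 + 17.72% × (R$15036.00 − R$10800.00) = R$1192.32 + 17.72% × R$4236.00 = R$1942.94
Pension Levy: cap R$170668.00 − YTD R$155190.00 = R$15478.00 subject; 6.69% × R$15478.00 = R$1035.48
Total: R$1942.94 + R$1035.48 = R$2978.42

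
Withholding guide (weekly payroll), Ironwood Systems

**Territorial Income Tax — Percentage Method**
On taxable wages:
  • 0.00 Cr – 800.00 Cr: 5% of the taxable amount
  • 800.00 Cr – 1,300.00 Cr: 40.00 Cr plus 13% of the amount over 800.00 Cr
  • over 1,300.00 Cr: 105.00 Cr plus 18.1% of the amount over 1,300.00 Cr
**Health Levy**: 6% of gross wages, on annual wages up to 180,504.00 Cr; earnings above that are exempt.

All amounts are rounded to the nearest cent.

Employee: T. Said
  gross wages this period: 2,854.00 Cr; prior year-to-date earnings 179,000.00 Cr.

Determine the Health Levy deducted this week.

Health Levy: cap 180,504.00 Cr − YTD 179,000.00 Cr = 1,504.00 Cr subject; 6% × 1,504.00 Cr = 90.24 Cr

90.24 Cr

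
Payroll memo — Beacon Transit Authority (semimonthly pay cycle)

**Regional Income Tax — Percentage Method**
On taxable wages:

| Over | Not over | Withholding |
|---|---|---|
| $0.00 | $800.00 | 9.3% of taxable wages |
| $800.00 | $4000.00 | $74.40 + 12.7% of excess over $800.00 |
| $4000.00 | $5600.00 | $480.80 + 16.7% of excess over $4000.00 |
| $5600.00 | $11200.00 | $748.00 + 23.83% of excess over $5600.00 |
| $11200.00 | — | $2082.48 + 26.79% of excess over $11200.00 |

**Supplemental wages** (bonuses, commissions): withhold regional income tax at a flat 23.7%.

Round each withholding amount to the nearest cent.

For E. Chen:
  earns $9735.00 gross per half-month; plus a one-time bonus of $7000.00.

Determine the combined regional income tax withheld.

Regional Income Tax: taxable = $9735.00
  $748.00 + 23.83% × ($9735.00 − $5600.00) = $748.00 + 23.83% × $4135.00 = $1733.37
Supplemental (23.7% flat on bonus): 23.7% × $7000.00 = $1659.00
Total regional income tax: $1733.37 + $1659.00 = $3392.37

$3392.37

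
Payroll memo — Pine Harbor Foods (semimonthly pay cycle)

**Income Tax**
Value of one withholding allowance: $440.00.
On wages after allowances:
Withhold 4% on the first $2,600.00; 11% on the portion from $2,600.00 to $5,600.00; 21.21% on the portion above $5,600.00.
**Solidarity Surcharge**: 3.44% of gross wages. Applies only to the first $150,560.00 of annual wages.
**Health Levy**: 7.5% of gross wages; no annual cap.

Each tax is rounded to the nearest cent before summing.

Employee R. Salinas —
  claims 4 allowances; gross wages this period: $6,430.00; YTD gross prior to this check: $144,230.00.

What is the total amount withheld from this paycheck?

Income Tax: taxable = $6,430.00 − 4×$440.00 = $4,670.00
  $104.00 + 11% × ($4,670.00 − $2,600.00) = $104.00 + 11% × $2,070.00 = $331.70
Solidarity Surcharge: cap $150,560.00 − YTD $144,230.00 = $6,330.00 subject; 3.44% × $6,330.00 = $217.75
Health Levy: 7.5% × $6,430.00 = $482.25
Total: $331.70 + $217.75 + $482.25 = $1,031.70

$1,031.70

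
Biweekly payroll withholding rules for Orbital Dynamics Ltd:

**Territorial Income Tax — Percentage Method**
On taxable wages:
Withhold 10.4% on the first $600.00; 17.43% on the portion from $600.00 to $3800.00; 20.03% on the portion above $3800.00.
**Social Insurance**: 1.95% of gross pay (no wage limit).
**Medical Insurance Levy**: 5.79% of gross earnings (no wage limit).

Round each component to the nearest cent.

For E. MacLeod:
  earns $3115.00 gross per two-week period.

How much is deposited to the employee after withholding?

$2373.14

Territorial Income Tax: taxable = $3115.00
  $62.40 + 17.43% × ($3115.00 − $600.00) = $62.40 + 17.43% × $2515.00 = $500.76
Social Insurance: 1.95% × $3115.00 = $60.74
Medical Insurance Levy: 5.79% × $3115.00 = $180.36
Total withheld: $500.76 + $60.74 + $180.36 = $741.86
Net pay: $3115.00 − $741.86 = $2373.14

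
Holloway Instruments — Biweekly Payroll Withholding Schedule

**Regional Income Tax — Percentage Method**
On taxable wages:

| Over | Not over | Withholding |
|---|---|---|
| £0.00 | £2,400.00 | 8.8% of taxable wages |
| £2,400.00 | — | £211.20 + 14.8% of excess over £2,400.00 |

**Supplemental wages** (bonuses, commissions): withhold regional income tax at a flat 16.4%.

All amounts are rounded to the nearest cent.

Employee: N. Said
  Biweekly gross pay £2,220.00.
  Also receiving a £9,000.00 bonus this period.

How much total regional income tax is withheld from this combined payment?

£1,671.36

Regional Income Tax: taxable = £2,220.00
  8.8% × £2,220.00 = £195.36
Supplemental (16.4% flat on bonus): 16.4% × £9,000.00 = £1,476.00
Total regional income tax: £195.36 + £1,476.00 = £1,671.36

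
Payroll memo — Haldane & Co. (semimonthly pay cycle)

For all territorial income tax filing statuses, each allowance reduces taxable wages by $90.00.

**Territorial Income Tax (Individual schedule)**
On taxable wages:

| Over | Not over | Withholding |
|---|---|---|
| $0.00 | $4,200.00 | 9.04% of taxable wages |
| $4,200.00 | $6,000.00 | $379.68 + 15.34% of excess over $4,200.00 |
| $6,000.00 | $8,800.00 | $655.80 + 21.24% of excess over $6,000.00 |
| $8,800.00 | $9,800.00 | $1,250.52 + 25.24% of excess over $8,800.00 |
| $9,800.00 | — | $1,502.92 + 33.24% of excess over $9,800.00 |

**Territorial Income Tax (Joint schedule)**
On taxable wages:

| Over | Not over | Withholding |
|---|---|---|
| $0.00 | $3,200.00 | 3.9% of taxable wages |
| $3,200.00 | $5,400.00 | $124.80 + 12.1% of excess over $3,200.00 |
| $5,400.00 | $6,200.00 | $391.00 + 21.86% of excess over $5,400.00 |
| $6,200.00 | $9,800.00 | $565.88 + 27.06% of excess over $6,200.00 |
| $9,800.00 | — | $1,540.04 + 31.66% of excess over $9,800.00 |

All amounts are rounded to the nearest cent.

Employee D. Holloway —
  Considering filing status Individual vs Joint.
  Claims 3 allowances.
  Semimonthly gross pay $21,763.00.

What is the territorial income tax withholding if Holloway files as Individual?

Territorial Income Tax (Individual): taxable = $21,763.00 − 3×$90.00 = $21,493.00
  $1,502.92 + 33.24% × ($21,493.00 − $9,800.00) = $1,502.92 + 33.24% × $11,693.00 = $5,389.67

$5,389.67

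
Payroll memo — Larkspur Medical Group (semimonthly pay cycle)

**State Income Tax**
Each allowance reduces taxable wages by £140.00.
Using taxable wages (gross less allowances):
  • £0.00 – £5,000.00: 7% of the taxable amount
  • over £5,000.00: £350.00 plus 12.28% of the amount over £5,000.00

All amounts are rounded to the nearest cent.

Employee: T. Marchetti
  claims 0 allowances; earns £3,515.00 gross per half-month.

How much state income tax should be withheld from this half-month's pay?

State Income Tax: taxable = £3,515.00
  7% × £3,515.00 = £246.05

£246.05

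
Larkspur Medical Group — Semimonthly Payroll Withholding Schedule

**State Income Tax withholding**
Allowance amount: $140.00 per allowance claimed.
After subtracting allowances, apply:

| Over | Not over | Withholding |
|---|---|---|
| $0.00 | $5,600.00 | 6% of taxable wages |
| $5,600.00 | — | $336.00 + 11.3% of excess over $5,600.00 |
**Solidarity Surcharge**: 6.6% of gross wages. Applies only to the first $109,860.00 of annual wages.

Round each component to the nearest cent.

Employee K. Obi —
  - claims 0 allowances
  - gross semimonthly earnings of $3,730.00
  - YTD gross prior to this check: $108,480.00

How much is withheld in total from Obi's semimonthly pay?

$314.88

State Income Tax: taxable = $3,730.00
  6% × $3,730.00 = $223.80
Solidarity Surcharge: cap $109,860.00 − YTD $108,480.00 = $1,380.00 subject; 6.6% × $1,380.00 = $91.08
Total: $223.80 + $91.08 = $314.88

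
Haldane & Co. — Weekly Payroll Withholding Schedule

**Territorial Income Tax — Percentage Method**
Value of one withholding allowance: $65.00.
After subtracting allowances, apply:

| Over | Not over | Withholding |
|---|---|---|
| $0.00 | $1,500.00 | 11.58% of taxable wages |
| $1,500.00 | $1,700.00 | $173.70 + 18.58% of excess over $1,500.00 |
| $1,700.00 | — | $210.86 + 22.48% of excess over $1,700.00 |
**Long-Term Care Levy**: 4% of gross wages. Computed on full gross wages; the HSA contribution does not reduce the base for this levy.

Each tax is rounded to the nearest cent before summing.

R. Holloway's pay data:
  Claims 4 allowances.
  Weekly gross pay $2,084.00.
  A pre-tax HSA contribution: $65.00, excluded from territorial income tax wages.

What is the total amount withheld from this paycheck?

Territorial Income Tax: taxable = $2,084.00 − $65.00 − 4×$65.00 = $1,759.00
  $210.86 + 22.48% × ($1,759.00 − $1,700.00) = $210.86 + 22.48% × $59.00 = $224.12
Long-Term Care Levy: 4% × $2,084.00 = $83.36
Total: $224.12 + $83.36 = $307.48

$307.48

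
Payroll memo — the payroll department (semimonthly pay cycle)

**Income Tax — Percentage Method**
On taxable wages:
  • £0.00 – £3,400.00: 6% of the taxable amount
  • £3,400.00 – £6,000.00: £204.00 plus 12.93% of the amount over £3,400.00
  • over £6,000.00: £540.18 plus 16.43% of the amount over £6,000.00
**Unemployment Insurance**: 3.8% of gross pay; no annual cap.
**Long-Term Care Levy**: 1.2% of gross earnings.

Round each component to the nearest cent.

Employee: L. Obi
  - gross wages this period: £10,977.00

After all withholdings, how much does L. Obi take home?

Income Tax: taxable = £10,977.00
  £540.18 + 16.43% × (£10,977.00 − £6,000.00) = £540.18 + 16.43% × £4,977.00 = £1,357.90
Unemployment Insurance: 3.8% × £10,977.00 = £417.13
Long-Term Care Levy: 1.2% × £10,977.00 = £131.72
Total withheld: £1,357.90 + £417.13 + £131.72 = £1,906.75
Net pay: £10,977.00 − £1,906.75 = £9,070.25

£9,070.25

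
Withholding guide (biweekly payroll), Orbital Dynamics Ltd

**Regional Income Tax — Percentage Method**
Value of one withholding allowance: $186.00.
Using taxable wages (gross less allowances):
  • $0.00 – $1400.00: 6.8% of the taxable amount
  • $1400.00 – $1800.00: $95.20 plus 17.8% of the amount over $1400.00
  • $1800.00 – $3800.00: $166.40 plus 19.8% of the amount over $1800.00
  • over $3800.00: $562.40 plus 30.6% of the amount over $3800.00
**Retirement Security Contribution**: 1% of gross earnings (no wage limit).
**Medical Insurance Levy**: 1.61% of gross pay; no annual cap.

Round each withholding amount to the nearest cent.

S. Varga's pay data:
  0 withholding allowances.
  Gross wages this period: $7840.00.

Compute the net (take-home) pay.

Regional Income Tax: taxable = $7840.00
  $562.40 + 30.6% × ($7840.00 − $3800.00) = $562.40 + 30.6% × $4040.00 = $1798.64
Retirement Security Contribution: 1% × $7840.00 = $78.40
Medical Insurance Levy: 1.61% × $7840.00 = $126.22
Total withheld: $1798.64 + $78.40 + $126.22 = $2003.26
Net pay: $7840.00 − $2003.26 = $5836.74

$5836.74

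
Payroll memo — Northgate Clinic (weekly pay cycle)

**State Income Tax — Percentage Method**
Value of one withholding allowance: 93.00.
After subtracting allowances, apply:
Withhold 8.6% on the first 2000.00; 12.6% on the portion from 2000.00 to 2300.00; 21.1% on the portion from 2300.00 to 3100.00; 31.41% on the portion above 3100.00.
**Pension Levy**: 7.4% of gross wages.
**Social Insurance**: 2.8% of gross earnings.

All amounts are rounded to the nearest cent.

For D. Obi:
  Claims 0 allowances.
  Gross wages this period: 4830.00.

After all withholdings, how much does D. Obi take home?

State Income Tax: taxable = 4830.00
  378.60 + 31.41% × (4830.00 − 3100.00) = 378.60 + 31.41% × 1730.00 = 921.99
Pension Levy: 7.4% × 4830.00 = 357.42
Social Insurance: 2.8% × 4830.00 = 135.24
Total withheld: 921.99 + 357.42 + 135.24 = 1414.65
Net pay: 4830.00 − 1414.65 = 3415.35

3415.35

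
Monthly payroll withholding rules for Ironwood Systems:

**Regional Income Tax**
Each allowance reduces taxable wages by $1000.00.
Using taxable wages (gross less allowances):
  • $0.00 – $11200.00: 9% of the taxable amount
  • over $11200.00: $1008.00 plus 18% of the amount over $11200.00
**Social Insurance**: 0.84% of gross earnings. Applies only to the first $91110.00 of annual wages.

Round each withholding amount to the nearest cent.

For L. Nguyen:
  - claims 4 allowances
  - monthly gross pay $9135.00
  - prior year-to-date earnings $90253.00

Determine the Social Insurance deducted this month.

$7.20

Social Insurance: cap $91110.00 − YTD $90253.00 = $857.00 subject; 0.84% × $857.00 = $7.20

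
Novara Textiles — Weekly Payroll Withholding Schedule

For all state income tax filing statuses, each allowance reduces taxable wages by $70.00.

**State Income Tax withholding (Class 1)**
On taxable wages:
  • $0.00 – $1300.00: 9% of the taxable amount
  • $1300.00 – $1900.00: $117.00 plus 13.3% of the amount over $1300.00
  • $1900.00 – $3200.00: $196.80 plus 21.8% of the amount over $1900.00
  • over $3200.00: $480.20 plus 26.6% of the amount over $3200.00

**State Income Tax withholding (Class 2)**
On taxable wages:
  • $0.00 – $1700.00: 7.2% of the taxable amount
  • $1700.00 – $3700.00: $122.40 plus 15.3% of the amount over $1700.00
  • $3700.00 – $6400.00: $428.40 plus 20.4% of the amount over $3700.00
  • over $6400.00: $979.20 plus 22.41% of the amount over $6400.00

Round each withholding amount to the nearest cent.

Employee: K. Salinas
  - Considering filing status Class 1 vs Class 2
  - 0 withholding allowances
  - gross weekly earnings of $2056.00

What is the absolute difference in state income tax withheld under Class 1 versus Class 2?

$53.94

State Income Tax (Class 1): taxable = $2056.00
  $196.80 + 21.8% × ($2056.00 − $1900.00) = $196.80 + 21.8% × $156.00 = $230.81
State Income Tax (Class 2): taxable = $2056.00
  $122.40 + 15.3% × ($2056.00 − $1700.00) = $122.40 + 15.3% × $356.00 = $176.87
Difference: |$230.81 − $176.87| = $53.94 (higher under Class 1)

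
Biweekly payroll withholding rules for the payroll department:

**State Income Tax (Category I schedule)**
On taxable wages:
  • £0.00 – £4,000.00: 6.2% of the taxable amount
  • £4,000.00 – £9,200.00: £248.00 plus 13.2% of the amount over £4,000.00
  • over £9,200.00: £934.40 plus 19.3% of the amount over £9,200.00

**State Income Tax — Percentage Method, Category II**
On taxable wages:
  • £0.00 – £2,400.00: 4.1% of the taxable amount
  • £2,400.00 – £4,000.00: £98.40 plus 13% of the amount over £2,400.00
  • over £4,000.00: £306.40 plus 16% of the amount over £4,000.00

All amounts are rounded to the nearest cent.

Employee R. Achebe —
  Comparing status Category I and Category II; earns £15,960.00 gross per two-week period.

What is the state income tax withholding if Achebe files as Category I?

£2,239.08

State Income Tax (Category I): taxable = £15,960.00
  £934.40 + 19.3% × (£15,960.00 − £9,200.00) = £934.40 + 19.3% × £6,760.00 = £2,239.08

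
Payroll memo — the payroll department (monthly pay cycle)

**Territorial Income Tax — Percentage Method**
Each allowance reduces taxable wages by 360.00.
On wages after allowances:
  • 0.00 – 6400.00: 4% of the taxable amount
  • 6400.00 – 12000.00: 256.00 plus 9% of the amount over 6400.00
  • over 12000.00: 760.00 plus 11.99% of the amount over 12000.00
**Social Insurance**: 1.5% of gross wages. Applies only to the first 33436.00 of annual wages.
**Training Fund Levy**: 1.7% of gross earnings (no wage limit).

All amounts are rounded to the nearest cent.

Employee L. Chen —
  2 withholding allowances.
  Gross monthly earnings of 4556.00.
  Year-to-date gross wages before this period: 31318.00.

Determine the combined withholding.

262.66

Territorial Income Tax: taxable = 4556.00 − 2×360.00 = 3836.00
  4% × 3836.00 = 153.44
Social Insurance: cap 33436.00 − YTD 31318.00 = 2118.00 subject; 1.5% × 2118.00 = 31.77
Training Fund Levy: 1.7% × 4556.00 = 77.45
Total: 153.44 + 31.77 + 77.45 = 262.66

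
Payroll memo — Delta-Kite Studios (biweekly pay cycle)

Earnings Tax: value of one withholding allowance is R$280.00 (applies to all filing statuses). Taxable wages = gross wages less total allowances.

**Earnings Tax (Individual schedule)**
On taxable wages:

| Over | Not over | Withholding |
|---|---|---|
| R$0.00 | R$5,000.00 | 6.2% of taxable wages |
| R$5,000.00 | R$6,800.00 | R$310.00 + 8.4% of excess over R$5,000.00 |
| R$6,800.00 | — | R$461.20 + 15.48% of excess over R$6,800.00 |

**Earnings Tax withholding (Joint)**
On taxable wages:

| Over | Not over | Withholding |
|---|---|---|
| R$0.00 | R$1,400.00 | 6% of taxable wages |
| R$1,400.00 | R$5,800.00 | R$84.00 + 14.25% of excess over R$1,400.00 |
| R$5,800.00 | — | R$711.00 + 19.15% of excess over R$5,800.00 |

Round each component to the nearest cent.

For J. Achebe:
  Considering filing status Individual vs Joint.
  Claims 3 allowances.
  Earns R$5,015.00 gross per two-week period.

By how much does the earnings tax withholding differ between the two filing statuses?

Earnings Tax (Individual): taxable = R$5,015.00 − 3×R$280.00 = R$4,175.00
  6.2% × R$4,175.00 = R$258.85
Earnings Tax (Joint): taxable = R$5,015.00 − 3×R$280.00 = R$4,175.00
  R$84.00 + 14.25% × (R$4,175.00 − R$1,400.00) = R$84.00 + 14.25% × R$2,775.00 = R$479.44
Difference: |R$258.85 − R$479.44| = R$220.59 (higher under Joint)

R$220.59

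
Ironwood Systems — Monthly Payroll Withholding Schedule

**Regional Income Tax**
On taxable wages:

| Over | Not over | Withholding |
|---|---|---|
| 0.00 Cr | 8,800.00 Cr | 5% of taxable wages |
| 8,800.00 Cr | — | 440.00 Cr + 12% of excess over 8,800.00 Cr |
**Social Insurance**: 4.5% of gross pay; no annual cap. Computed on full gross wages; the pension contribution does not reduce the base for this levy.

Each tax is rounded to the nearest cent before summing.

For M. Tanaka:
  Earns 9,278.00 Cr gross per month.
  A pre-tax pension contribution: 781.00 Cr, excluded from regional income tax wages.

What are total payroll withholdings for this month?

842.36 Cr

Regional Income Tax: taxable = 9,278.00 Cr − 781.00 Cr = 8,497.00 Cr
  5% × 8,497.00 Cr = 424.85 Cr
Social Insurance: 4.5% × 9,278.00 Cr = 417.51 Cr
Total: 424.85 Cr + 417.51 Cr = 842.36 Cr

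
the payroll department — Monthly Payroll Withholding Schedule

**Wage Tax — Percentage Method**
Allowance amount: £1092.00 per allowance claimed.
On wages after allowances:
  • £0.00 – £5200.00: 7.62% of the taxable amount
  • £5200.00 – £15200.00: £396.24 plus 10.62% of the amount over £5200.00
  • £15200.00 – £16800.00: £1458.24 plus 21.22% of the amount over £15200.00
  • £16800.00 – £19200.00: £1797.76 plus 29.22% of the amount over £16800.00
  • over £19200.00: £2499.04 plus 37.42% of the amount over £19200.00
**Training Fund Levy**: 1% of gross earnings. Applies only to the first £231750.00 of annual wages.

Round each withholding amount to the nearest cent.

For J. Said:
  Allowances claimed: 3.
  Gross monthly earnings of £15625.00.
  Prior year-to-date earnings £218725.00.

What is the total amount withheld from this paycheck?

Wage Tax: taxable = £15625.00 − 3×£1092.00 = £12349.00
  £396.24 + 10.62% × (£12349.00 − £5200.00) = £396.24 + 10.62% × £7149.00 = £1155.46
Training Fund Levy: cap £231750.00 − YTD £218725.00 = £13025.00 subject; 1% × £13025.00 = £130.25
Total: £1155.46 + £130.25 = £1285.71

£1285.71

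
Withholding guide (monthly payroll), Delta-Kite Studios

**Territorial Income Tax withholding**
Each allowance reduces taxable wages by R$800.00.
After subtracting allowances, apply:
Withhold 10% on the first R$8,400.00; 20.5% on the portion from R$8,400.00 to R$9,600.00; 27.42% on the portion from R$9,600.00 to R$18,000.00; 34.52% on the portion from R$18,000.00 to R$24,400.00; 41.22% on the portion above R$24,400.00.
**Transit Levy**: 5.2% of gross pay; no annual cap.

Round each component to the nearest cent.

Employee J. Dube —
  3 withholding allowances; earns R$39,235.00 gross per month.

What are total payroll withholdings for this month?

R$12,764.49

Territorial Income Tax: taxable = R$39,235.00 − 3×R$800.00 = R$36,835.00
  R$5,598.56 + 41.22% × (R$36,835.00 − R$24,400.00) = R$5,598.56 + 41.22% × R$12,435.00 = R$10,724.27
Transit Levy: 5.2% × R$39,235.00 = R$2,040.22
Total: R$10,724.27 + R$2,040.22 = R$12,764.49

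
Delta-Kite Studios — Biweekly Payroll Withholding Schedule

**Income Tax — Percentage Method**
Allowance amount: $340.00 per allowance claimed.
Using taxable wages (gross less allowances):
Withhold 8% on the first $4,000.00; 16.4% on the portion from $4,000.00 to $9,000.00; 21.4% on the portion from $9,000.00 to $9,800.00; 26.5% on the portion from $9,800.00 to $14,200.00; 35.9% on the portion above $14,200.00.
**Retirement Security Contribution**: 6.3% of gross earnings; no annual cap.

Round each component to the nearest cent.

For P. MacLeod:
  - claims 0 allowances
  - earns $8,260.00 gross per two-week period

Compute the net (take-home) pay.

Income Tax: taxable = $8,260.00
  $320.00 + 16.4% × ($8,260.00 − $4,000.00) = $320.00 + 16.4% × $4,260.00 = $1,018.64
Retirement Security Contribution: 6.3% × $8,260.00 = $520.38
Total withheld: $1,018.64 + $520.38 = $1,539.02
Net pay: $8,260.00 − $1,539.02 = $6,720.98

$6,720.98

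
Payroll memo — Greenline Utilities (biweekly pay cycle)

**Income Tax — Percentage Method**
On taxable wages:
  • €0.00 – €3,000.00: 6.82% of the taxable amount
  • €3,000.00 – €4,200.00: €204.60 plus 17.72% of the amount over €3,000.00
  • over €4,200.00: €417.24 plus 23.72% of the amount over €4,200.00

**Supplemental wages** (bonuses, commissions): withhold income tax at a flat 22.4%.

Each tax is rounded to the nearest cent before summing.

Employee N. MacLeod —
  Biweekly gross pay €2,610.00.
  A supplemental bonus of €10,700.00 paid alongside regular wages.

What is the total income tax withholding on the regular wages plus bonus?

€2,574.80

Income Tax: taxable = €2,610.00
  6.82% × €2,610.00 = €178.00
Supplemental (22.4% flat on bonus): 22.4% × €10,700.00 = €2,396.80
Total income tax: €178.00 + €2,396.80 = €2,574.80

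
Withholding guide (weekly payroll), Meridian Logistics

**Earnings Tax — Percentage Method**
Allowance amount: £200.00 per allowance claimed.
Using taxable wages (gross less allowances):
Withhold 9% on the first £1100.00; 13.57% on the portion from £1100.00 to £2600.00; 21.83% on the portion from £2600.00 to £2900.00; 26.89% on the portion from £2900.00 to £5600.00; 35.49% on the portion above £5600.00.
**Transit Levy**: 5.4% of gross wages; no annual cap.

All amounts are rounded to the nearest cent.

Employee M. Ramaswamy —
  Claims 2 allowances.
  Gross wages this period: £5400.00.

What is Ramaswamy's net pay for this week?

£4175.67

Earnings Tax: taxable = £5400.00 − 2×£200.00 = £5000.00
  £368.04 + 26.89% × (£5000.00 − £2900.00) = £368.04 + 26.89% × £2100.00 = £932.73
Transit Levy: 5.4% × £5400.00 = £291.60
Total withheld: £932.73 + £291.60 = £1224.33
Net pay: £5400.00 − £1224.33 = £4175.67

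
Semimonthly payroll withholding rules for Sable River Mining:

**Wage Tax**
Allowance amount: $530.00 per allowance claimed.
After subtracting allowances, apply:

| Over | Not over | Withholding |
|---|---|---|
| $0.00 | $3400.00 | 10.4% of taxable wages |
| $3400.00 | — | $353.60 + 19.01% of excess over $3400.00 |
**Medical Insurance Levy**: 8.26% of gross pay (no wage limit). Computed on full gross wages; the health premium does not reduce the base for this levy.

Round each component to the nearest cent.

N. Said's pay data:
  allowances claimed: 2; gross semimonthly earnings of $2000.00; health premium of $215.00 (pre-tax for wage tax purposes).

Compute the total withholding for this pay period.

$240.60

Wage Tax: taxable = $2000.00 − $215.00 − 2×$530.00 = $725.00
  10.4% × $725.00 = $75.40
Medical Insurance Levy: 8.26% × $2000.00 = $165.20
Total: $75.40 + $165.20 = $240.60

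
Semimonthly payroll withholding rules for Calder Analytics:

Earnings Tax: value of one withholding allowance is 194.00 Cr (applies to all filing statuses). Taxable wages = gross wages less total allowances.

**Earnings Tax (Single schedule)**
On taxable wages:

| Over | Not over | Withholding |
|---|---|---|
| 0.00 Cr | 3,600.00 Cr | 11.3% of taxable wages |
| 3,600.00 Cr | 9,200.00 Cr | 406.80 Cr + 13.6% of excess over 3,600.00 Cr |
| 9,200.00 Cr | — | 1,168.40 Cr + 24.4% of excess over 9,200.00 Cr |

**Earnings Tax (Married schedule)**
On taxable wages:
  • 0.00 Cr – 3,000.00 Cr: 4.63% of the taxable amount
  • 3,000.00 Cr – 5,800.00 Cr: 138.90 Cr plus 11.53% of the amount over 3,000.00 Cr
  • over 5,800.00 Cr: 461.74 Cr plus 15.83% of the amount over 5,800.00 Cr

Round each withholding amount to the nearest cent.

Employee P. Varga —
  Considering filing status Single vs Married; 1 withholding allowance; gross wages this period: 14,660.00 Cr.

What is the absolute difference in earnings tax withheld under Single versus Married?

Earnings Tax (Single): taxable = 14,660.00 Cr − 1×194.00 Cr = 14,466.00 Cr
  1,168.40 Cr + 24.4% × (14,466.00 Cr − 9,200.00 Cr) = 1,168.40 Cr + 24.4% × 5,266.00 Cr = 2,453.30 Cr
Earnings Tax (Married): taxable = 14,660.00 Cr − 1×194.00 Cr = 14,466.00 Cr
  461.74 Cr + 15.83% × (14,466.00 Cr − 5,800.00 Cr) = 461.74 Cr + 15.83% × 8,666.00 Cr = 1,833.57 Cr
Difference: |2,453.30 Cr − 1,833.57 Cr| = 619.73 Cr (higher under Single)

619.73 Cr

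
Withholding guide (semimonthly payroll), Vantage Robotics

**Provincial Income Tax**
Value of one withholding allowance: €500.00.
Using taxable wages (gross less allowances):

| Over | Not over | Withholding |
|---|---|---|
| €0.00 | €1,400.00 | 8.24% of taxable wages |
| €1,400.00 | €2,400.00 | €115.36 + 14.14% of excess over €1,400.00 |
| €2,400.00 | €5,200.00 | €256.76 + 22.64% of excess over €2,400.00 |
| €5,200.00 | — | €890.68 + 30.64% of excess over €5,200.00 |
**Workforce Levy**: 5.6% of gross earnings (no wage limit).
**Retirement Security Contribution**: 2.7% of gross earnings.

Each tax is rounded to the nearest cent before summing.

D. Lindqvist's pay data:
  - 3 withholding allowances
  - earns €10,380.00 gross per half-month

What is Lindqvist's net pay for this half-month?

Provincial Income Tax: taxable = €10,380.00 − 3×€500.00 = €8,880.00
  €890.68 + 30.64% × (€8,880.00 − €5,200.00) = €890.68 + 30.64% × €3,680.00 = €2,018.23
Workforce Levy: 5.6% × €10,380.00 = €581.28
Retirement Security Contribution: 2.7% × €10,380.00 = €280.26
Total withheld: €2,018.23 + €581.28 + €280.26 = €2,879.77
Net pay: €10,380.00 − €2,879.77 = €7,500.23

€7,500.23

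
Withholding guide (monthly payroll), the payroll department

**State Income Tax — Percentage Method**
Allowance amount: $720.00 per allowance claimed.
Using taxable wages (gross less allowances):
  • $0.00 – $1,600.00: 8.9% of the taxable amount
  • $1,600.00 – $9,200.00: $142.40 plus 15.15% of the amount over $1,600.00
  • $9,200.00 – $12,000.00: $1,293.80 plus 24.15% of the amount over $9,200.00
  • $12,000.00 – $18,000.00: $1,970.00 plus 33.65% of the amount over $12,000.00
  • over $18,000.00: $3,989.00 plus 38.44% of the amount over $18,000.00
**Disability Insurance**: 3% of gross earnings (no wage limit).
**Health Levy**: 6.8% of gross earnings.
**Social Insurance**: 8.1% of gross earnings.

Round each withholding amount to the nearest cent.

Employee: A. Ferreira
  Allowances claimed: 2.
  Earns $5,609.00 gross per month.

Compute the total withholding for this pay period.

$1,535.61

State Income Tax: taxable = $5,609.00 − 2×$720.00 = $4,169.00
  $142.40 + 15.15% × ($4,169.00 − $1,600.00) = $142.40 + 15.15% × $2,569.00 = $531.60
Disability Insurance: 3% × $5,609.00 = $168.27
Health Levy: 6.8% × $5,609.00 = $381.41
Social Insurance: 8.1% × $5,609.00 = $454.33
Total: $531.60 + $168.27 + $381.41 + $454.33 = $1,535.61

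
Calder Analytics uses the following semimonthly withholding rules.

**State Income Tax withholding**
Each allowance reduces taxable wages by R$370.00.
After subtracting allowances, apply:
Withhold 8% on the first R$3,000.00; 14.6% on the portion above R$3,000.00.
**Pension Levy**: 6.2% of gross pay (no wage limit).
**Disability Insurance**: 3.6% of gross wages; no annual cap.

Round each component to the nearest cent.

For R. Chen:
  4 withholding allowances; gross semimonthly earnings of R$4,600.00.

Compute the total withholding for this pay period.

State Income Tax: taxable = R$4,600.00 − 4×R$370.00 = R$3,120.00
  R$240.00 + 14.6% × (R$3,120.00 − R$3,000.00) = R$240.00 + 14.6% × R$120.00 = R$257.52
Pension Levy: 6.2% × R$4,600.00 = R$285.20
Disability Insurance: 3.6% × R$4,600.00 = R$165.60
Total: R$257.52 + R$285.20 + R$165.60 = R$708.32

R$708.32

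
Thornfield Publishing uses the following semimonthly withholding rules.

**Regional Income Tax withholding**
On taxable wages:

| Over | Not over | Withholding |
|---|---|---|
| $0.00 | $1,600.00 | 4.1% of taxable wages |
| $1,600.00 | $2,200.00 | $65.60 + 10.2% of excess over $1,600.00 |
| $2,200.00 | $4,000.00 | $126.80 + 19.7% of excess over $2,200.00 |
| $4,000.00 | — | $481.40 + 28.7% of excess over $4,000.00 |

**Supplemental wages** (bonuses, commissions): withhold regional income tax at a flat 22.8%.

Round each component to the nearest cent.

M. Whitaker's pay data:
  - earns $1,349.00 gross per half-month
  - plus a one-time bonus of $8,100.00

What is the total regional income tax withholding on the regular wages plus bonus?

$1,902.11

Regional Income Tax: taxable = $1,349.00
  4.1% × $1,349.00 = $55.31
Supplemental (22.8% flat on bonus): 22.8% × $8,100.00 = $1,846.80
Total regional income tax: $55.31 + $1,846.80 = $1,902.11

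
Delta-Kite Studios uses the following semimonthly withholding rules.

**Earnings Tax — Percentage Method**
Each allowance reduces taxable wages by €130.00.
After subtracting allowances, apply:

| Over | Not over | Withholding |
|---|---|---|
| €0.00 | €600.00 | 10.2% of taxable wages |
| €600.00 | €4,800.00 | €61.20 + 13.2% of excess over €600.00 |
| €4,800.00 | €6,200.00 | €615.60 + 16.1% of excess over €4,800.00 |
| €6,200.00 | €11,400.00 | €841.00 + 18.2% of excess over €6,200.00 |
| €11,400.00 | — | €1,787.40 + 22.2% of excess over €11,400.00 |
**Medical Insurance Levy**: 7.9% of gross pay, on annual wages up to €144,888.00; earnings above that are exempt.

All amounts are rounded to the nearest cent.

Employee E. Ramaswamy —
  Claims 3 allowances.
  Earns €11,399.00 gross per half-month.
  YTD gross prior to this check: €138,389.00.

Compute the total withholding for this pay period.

Earnings Tax: taxable = €11,399.00 − 3×€130.00 = €11,009.00
  €841.00 + 18.2% × (€11,009.00 − €6,200.00) = €841.00 + 18.2% × €4,809.00 = €1,716.24
Medical Insurance Levy: cap €144,888.00 − YTD €138,389.00 = €6,499.00 subject; 7.9% × €6,499.00 = €513.42
Total: €1,716.24 + €513.42 = €2,229.66

€2,229.66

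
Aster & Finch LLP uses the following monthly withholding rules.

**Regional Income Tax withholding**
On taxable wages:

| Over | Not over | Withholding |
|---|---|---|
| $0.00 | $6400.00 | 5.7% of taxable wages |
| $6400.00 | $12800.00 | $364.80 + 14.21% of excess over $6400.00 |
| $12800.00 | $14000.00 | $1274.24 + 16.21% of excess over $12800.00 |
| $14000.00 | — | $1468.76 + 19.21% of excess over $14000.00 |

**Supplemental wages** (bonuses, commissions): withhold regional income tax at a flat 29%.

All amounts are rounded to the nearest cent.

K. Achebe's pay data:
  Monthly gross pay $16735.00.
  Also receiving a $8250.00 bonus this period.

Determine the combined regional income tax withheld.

Regional Income Tax: taxable = $16735.00
  $1468.76 + 19.21% × ($16735.00 − $14000.00) = $1468.76 + 19.21% × $2735.00 = $1994.15
Supplemental (29% flat on bonus): 29% × $8250.00 = $2392.50
Total regional income tax: $1994.15 + $2392.50 = $4386.65

$4386.65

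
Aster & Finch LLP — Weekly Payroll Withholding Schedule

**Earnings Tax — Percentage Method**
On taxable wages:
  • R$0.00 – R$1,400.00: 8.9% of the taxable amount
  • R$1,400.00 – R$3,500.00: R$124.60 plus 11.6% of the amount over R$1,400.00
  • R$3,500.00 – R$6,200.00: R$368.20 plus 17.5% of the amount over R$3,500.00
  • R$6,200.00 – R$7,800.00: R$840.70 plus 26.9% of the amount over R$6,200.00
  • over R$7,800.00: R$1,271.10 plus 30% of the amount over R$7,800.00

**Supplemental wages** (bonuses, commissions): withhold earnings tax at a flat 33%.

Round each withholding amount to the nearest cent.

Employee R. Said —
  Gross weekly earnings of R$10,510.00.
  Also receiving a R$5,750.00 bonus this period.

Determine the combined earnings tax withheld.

R$3,981.60

Earnings Tax: taxable = R$10,510.00
  R$1,271.10 + 30% × (R$10,510.00 − R$7,800.00) = R$1,271.10 + 30% × R$2,710.00 = R$2,084.10
Supplemental (33% flat on bonus): 33% × R$5,750.00 = R$1,897.50
Total earnings tax: R$2,084.10 + R$1,897.50 = R$3,981.60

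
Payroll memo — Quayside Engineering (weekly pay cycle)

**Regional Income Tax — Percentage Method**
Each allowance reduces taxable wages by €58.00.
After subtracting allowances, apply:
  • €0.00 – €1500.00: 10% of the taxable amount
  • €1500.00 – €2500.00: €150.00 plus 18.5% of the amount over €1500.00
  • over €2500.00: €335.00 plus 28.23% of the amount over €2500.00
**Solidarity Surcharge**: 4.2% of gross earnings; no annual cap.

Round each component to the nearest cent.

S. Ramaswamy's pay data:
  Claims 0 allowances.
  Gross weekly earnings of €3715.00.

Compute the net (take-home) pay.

€2880.98

Regional Income Tax: taxable = €3715.00
  €335.00 + 28.23% × (€3715.00 − €2500.00) = €335.00 + 28.23% × €1215.00 = €677.99
Solidarity Surcharge: 4.2% × €3715.00 = €156.03
Total withheld: €677.99 + €156.03 = €834.02
Net pay: €3715.00 − €834.02 = €2880.98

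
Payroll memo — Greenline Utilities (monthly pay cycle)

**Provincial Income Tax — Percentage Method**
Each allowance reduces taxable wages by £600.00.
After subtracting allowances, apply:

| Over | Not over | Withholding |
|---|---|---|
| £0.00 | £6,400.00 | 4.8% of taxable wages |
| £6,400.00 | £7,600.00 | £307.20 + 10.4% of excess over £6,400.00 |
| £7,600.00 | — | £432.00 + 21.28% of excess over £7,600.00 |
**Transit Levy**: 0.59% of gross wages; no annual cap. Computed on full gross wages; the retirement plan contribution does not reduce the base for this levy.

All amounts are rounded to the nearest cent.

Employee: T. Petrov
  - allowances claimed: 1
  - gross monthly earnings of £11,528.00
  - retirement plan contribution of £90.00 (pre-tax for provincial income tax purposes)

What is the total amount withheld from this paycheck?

£1,189.07

Provincial Income Tax: taxable = £11,528.00 − £90.00 − 1×£600.00 = £10,838.00
  £432.00 + 21.28% × (£10,838.00 − £7,600.00) = £432.00 + 21.28% × £3,238.00 = £1,121.05
Transit Levy: 0.59% × £11,528.00 = £68.02
Total: £1,121.05 + £68.02 = £1,189.07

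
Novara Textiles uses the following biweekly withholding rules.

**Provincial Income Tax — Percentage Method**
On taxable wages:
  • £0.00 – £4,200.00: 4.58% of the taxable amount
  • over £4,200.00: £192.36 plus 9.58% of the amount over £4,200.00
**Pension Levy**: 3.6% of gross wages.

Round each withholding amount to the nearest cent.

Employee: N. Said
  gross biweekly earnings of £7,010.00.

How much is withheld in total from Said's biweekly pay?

Provincial Income Tax: taxable = £7,010.00
  £192.36 + 9.58% × (£7,010.00 − £4,200.00) = £192.36 + 9.58% × £2,810.00 = £461.56
Pension Levy: 3.6% × £7,010.00 = £252.36
Total: £461.56 + £252.36 = £713.92

£713.92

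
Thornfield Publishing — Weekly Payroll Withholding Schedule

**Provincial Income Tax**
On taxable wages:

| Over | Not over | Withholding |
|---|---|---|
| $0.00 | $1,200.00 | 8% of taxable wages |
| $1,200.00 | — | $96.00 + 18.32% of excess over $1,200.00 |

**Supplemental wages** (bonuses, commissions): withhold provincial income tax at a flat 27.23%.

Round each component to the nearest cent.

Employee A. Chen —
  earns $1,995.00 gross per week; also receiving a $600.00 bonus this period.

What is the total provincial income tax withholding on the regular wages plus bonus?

$405.02

Provincial Income Tax: taxable = $1,995.00
  $96.00 + 18.32% × ($1,995.00 − $1,200.00) = $96.00 + 18.32% × $795.00 = $241.64
Supplemental (27.23% flat on bonus): 27.23% × $600.00 = $163.38
Total provincial income tax: $241.64 + $163.38 = $405.02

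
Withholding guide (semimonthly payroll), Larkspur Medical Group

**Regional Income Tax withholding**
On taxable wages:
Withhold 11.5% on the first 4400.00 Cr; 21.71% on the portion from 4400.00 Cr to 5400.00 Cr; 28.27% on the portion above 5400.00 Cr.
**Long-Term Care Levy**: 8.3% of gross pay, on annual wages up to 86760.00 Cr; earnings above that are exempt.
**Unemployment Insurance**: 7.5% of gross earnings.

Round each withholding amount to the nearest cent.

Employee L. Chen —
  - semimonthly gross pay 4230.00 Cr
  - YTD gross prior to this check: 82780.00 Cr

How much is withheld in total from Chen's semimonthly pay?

Regional Income Tax: taxable = 4230.00 Cr
  11.5% × 4230.00 Cr = 486.45 Cr
Long-Term Care Levy: cap 86760.00 Cr − YTD 82780.00 Cr = 3980.00 Cr subject; 8.3% × 3980.00 Cr = 330.34 Cr
Unemployment Insurance: 7.5% × 4230.00 Cr = 317.25 Cr
Total: 486.45 Cr + 330.34 Cr + 317.25 Cr = 1134.04 Cr

1134.04 Cr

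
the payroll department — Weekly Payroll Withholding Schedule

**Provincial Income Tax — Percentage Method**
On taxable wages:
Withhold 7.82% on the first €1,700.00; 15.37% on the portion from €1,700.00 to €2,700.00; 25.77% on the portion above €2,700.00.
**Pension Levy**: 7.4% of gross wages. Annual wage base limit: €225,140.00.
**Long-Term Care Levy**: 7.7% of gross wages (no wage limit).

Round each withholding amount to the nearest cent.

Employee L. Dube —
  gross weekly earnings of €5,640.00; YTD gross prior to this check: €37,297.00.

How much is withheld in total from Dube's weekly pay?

Provincial Income Tax: taxable = €5,640.00
  €286.64 + 25.77% × (€5,640.00 − €2,700.00) = €286.64 + 25.77% × €2,940.00 = €1,044.28
Pension Levy: 7.4% × €5,640.00 = €417.36
Long-Term Care Levy: 7.7% × €5,640.00 = €434.28
Total: €1,044.28 + €417.36 + €434.28 = €1,895.92

€1,895.92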